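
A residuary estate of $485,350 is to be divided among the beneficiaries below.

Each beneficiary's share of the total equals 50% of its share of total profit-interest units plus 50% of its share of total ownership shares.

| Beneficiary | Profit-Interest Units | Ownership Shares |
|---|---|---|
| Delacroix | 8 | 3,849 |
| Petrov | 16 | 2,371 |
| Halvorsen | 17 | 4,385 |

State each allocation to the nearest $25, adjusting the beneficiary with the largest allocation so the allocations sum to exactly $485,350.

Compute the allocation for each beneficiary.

Profit-interest units total 41; ownership shares total 10,605.
Composite weights (50% profit-interest units + 50% ownership shares): Delacroix 0.2790; Petrov 0.3069; Halvorsen 0.4141.
Raw shares: Delacroix 135,428.17; Petrov 148,958.21; Halvorsen 200,963.62.
Rounded to nearest $25: Delacroix $135,425; Petrov $148,950; Halvorsen $200,975. Sum = $485,350.
Sum already equals the total — no adjustment.

Delacroix: $135,425 · Petrov: $148,950 · Halvorsen: $200,975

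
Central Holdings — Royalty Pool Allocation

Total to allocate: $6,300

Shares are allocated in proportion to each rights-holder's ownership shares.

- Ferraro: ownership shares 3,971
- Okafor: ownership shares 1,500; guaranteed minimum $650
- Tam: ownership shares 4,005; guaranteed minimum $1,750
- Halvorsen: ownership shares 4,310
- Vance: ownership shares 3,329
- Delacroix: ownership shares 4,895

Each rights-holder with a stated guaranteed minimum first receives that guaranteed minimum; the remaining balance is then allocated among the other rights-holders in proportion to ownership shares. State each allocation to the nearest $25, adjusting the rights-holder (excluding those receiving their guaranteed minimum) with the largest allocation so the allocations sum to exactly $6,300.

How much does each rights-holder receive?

Ferraro: $950 · Okafor: $650 · Tam: $1,750 · Halvorsen: $1,025 · Vance: $775 · Delacroix: $1,150

Minimums first: Okafor $650; Tam $1,750. Residual $3,900.
Residual split over remaining ownership shares 16,505: Ferraro 938.32 → $950; Halvorsen 1,018.42 → $1,025; Vance 786.62 → $775; Delacroix 1,156.65 → $1,150.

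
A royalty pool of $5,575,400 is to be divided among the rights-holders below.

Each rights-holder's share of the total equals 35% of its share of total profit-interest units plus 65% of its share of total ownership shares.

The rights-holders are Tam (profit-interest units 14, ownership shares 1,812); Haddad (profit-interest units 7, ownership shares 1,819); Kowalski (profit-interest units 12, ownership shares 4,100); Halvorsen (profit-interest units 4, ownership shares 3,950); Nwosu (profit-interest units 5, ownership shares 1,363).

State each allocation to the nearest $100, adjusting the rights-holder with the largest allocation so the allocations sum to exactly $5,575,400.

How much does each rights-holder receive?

Totals — profit-interest units 42, ownership shares 13,044.
Composite weights (35% profit-interest units + 65% ownership shares): Tam 0.2070; Haddad 0.1490; Kowalski 0.3043; Halvorsen 0.2302; Nwosu 0.1096.
Unrounded shares: Tam 1,153,890.67; Haddad 830,603.81; Kowalski 1,696,641.58; Halvorsen 1,283,273.80; Nwosu 610,990.15.
After rounding ($100): Tam $1,153,900; Haddad $830,600; Kowalski $1,696,600; Halvorsen $1,283,300; Nwosu $611,000. Sum = $5,575,400.
Sum already equals the total — no adjustment.

Tam: $1,153,900 | Haddad: $830,600 | Kowalski: $1,696,600 | Halvorsen: $1,283,300 | Nwosu: $611,000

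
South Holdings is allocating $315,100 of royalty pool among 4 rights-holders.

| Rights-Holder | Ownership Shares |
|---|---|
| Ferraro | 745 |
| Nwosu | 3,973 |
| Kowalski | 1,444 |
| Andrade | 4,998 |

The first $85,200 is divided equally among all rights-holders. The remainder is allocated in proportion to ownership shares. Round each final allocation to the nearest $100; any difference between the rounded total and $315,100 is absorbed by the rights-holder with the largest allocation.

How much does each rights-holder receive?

Ferraro: $36,600; Nwosu: $103,100; Kowalski: $51,000; Andrade: $124,400

$85,200 shared equally gives $21,300 per rights-holder.
Remainder $229,900 by ownership shares (total 11,160): Ferraro 15,347.27 → $15,300; Nwosu 81,845.22 → $81,800; Kowalski 29,746.92 → $29,700; Andrade 102,960.59 → $103,000.
Rounding difference +$100 on remainder applied to Andrade.
Totals: Ferraro $21,300 + $15,300 = $36,600; Nwosu $21,300 + $81,800 = $103,100; Kowalski $21,300 + $29,700 = $51,000; Andrade $21,300 + $103,100 = $124,400.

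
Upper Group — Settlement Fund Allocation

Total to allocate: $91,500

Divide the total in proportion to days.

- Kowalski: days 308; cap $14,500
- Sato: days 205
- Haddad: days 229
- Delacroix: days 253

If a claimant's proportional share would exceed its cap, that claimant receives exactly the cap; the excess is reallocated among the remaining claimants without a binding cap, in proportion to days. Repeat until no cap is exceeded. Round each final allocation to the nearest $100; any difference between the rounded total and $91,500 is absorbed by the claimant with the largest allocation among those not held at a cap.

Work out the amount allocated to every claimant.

Kowalski: $14,500 | Sato: $23,000 | Haddad: $25,700 | Delacroix: $28,300

Total days = 995.
Unconstrained shares: Kowalski 28,323.62; Sato 18,851.76; Haddad 21,058.79; Delacroix 23,265.83.
Cap binds for Kowalski ($14,500); residual $77,000 reallocated over remaining days 687.
Remaining shares: Sato 22,976.71 → $23,000; Haddad 25,666.67 → $25,700; Delacroix 28,356.62 → $28,400.
Rounding difference −$100 applied to Delacroix → $28,300.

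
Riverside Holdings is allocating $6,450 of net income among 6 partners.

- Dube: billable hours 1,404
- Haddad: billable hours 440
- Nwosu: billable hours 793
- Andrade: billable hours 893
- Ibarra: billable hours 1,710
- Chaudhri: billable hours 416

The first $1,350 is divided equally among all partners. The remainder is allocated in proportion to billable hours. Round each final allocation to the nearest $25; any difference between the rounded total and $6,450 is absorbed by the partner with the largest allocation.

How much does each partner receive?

Equal tier: $1,350 ÷ 6 = $225 apiece.
Remainder $5,100 by billable hours (total 5,656): Dube 1,265.98 → $1,275; Haddad 396.75 → $400; Nwosu 715.05 → $725; Andrade 805.22 → $800; Ibarra 1,541.90 → $1,550; Chaudhri 375.11 → $375.
Rounding difference −$25 on remainder applied to Ibarra.
Totals: Dube $225 + $1,275 = $1,500; Haddad $225 + $400 = $625; Nwosu $225 + $725 = $950; Andrade $225 + $800 = $1,025; Ibarra $225 + $1,525 = $1,750; Chaudhri $225 + $375 = $600.

Dube: $1,500; Haddad: $625; Nwosu: $950; Andrade: $1,025; Ibarra: $1,750; Chaudhri: $600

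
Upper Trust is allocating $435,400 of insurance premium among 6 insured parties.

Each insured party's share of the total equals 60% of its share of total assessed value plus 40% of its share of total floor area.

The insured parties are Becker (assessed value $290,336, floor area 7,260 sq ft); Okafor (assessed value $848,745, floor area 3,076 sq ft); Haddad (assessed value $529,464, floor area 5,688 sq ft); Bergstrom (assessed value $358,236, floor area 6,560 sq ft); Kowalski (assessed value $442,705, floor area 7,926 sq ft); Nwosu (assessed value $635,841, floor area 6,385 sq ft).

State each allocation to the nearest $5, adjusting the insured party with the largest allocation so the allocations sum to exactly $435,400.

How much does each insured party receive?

Assessed value total 3,105,327; floor area total 36,895.
Combined weights (60% assessed value + 40% floor area): Becker 0.1348; Okafor 0.1973; Haddad 0.1640; Bergstrom 0.1403; Kowalski 0.1715; Nwosu 0.1921.
Pro-rata amounts: Becker 58,695.19; Okafor 85,921.89; Haddad 71,391.67; Bergstrom 61,103.08; Kowalski 74,657.25; Nwosu 83,630.92.
After rounding ($5): Becker $58,695; Okafor $85,920; Haddad $71,390; Bergstrom $61,105; Kowalski $74,655; Nwosu $83,630. Sum = $435,395.
Difference $435,400 − $435,395 = +$5 applied to largest allocation (Okafor): Okafor becomes $85,925.

Becker: $58,695 | Okafor: $85,925 | Haddad: $71,390 | Bergstrom: $61,105 | Kowalski: $74,655 | Nwosu: $83,630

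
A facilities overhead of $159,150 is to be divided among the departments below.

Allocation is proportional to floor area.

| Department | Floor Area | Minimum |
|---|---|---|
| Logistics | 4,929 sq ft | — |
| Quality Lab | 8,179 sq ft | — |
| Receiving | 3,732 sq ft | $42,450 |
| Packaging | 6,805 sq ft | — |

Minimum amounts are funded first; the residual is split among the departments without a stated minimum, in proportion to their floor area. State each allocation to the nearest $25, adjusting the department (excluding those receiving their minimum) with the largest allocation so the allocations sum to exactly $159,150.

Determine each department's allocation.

Minimums first: Receiving $42,450. Residual $116,700.
Residual split over remaining floor area 19,913: Logistics 28,886.37 → $28,875; Quality Lab 47,932.97 → $47,925; Packaging 39,880.66 → $39,875.
Rounding difference +$25 applied to Quality Lab → $47,950.

Logistics: $28,875 | Quality Lab: $47,950 | Receiving: $42,450 | Packaging: $39,875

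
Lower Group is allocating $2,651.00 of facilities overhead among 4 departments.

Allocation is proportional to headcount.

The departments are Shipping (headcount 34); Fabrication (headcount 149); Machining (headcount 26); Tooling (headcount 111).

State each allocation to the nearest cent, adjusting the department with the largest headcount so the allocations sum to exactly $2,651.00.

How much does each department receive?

Headcount total: 34 + 149 + 26 + 111 = 320.
Unrounded shares: Shipping 281.6687; Fabrication 1,234.3719; Machining 215.3938; Tooling 919.5656.
After rounding (cent): Shipping $281.67; Fabrication $1,234.37; Machining $215.39; Tooling $919.57. Sum = $2,651.00.
No rounding difference to absorb.

Shipping: $281.67; Fabrication: $1,234.37; Machining: $215.39; Tooling: $919.57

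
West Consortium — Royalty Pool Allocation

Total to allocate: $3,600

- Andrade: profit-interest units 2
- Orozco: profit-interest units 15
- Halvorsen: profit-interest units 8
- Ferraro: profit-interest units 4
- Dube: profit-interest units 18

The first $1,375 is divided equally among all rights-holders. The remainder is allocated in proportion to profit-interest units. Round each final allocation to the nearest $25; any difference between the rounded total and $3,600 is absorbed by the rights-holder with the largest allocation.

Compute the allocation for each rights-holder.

$1,375 shared equally gives $275 per rights-holder.
Remainder $2,225 by profit-interest units (total 47): Andrade 94.68 → $100; Orozco 710.11 → $700; Halvorsen 378.72 → $375; Ferraro 189.36 → $200; Dube 852.13 → $850.
Totals: Andrade $275 + $100 = $375; Orozco $275 + $700 = $975; Halvorsen $275 + $375 = $650; Ferraro $275 + $200 = $475; Dube $275 + $850 = $1,125.

Andrade: $375 | Orozco: $975 | Halvorsen: $650 | Ferraro: $475 | Dube: $1,125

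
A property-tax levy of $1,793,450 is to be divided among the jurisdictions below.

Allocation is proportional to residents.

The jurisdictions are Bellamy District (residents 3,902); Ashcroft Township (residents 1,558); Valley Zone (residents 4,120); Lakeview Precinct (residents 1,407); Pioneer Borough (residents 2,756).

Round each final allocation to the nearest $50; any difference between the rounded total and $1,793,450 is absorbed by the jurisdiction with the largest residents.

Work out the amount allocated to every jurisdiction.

Combined residents = 13,743.
Proportional shares: Bellamy District 3,902/13,743 × $1,793,450 = 509,207.73; Ashcroft Township 1,558/13,743 × $1,793,450 = 203,317.70; Valley Zone 4,120/13,743 × $1,793,450 = 537,656.55; Lakeview Precinct 1,407/13,743 × $1,793,450 = 183,612.32; Pioneer Borough 2,756/13,743 × $1,793,450 = 359,655.69.
At nearest $50: Bellamy District $509,200; Ashcroft Township $203,300; Valley Zone $537,650; Lakeview Precinct $183,600; Pioneer Borough $359,650. Sum = $1,793,400.
Difference $1,793,450 − $1,793,400 = +$50 applied to largest residents (Valley Zone): Valley Zone becomes $537,700.

Bellamy District: $509,200; Ashcroft Township: $203,300; Valley Zone: $537,700; Lakeview Precinct: $183,600; Pioneer Borough: $359,650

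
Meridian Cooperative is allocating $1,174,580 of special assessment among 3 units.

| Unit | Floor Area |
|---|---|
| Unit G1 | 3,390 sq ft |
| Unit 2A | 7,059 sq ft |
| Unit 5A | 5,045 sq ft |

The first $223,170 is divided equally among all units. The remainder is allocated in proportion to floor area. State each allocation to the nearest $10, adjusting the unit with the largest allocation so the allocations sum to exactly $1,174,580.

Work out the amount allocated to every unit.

$223,170 shared equally gives $74,390 per unit.
Remainder $951,410 by floor area (total 15,494): Unit G1 208,163.15 → $208,160; Unit 2A 433,458.32 → $433,460; Unit 5A 309,788.53 → $309,790.
Totals: Unit G1 $74,390 + $208,160 = $282,550; Unit 2A $74,390 + $433,460 = $507,850; Unit 5A $74,390 + $309,790 = $384,180.

Unit G1: $282,550; Unit 2A: $507,850; Unit 5A: $384,180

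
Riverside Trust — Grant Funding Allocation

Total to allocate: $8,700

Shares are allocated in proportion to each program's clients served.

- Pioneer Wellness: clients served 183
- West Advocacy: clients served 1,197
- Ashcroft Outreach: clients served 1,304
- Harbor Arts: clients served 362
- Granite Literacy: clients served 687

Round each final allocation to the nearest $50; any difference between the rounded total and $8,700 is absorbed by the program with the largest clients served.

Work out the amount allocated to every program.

Pioneer Wellness: $450; West Advocacy: $2,800; Ashcroft Outreach: $3,000; Harbor Arts: $850; Granite Literacy: $1,600

Sum of clients served: 3,733.
Proportional shares: Pioneer Wellness 183/3,733 × $8,700 = 426.49; West Advocacy 1,197/3,733 × $8,700 = 2,789.69; Ashcroft Outreach 1,304/3,733 × $8,700 = 3,039.06; Harbor Arts 362/3,733 × $8,700 = 843.66; Granite Literacy 687/3,733 × $8,700 = 1,601.10.
After rounding ($50): Pioneer Wellness $450; West Advocacy $2,800; Ashcroft Outreach $3,050; Harbor Arts $850; Granite Literacy $1,600. Sum = $8,750.
Difference $8,700 − $8,750 = −$50 applied to largest clients served (Ashcroft Outreach): Ashcroft Outreach becomes $3,000.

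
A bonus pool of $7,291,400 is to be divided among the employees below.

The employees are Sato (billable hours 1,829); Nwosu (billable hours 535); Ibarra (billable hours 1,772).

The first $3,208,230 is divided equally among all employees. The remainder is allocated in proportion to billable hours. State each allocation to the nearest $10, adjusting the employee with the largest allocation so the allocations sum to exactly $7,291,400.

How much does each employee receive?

Sato: $2,875,040 | Nwosu: $1,597,580 | Ibarra: $2,818,780

$3,208,230 shared equally gives $1,069,410 per employee.
Remainder $4,083,170 by billable hours (total 4,136): Sato 1,805,637.80 → $1,805,640; Nwosu 528,166.33 → $528,170; Ibarra 1,749,365.87 → $1,749,370.
Rounding difference −$10 on remainder applied to Sato.
Totals: Sato $1,069,410 + $1,805,630 = $2,875,040; Nwosu $1,069,410 + $528,170 = $1,597,580; Ibarra $1,069,410 + $1,749,370 = $2,818,780.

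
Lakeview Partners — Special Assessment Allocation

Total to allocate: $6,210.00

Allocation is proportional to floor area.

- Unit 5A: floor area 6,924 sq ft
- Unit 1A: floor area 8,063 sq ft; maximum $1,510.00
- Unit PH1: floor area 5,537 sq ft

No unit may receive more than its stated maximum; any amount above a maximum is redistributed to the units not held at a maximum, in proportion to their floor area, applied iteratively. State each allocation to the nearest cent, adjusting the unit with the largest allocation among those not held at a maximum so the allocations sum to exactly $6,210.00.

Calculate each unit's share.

Unit 5A: $2,611.57 · Unit 1A: $1,510.00 · Unit PH1: $2,088.43

Total floor area = 20,524.
Unconstrained shares: Unit 5A 2,095.0127; Unit 1A 2,439.6429; Unit PH1 1,675.3445.
Capped: Unit 1A ($1,510.00); residual $4,700.00 reallocated over remaining floor area 12,461.
Remaining shares: Unit 5A 2,611.5721 → $2,611.57; Unit PH1 2,088.4279 → $2,088.43.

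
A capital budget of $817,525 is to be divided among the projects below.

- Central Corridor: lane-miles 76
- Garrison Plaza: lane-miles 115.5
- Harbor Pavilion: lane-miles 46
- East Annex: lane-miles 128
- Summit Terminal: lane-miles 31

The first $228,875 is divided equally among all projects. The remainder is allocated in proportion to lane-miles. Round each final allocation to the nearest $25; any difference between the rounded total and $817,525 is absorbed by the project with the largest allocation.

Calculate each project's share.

$228,875 shared equally gives $45,775 per project.
Remainder $588,650 by lane-miles (total 396.5): Central Corridor 112,830.77 → $112,825; Garrison Plaza 171,473.08 → $171,475; Harbor Pavilion 68,292.31 → $68,300; East Annex 190,030.77 → $190,025; Summit Terminal 46,023.08 → $46,025.
Totals: Central Corridor $45,775 + $112,825 = $158,600; Garrison Plaza $45,775 + $171,475 = $217,250; Harbor Pavilion $45,775 + $68,300 = $114,075; East Annex $45,775 + $190,025 = $235,800; Summit Terminal $45,775 + $46,025 = $91,800.

Central Corridor: $158,600 · Garrison Plaza: $217,250 · Harbor Pavilion: $114,075 · East Annex: $235,800 · Summit Terminal: $91,800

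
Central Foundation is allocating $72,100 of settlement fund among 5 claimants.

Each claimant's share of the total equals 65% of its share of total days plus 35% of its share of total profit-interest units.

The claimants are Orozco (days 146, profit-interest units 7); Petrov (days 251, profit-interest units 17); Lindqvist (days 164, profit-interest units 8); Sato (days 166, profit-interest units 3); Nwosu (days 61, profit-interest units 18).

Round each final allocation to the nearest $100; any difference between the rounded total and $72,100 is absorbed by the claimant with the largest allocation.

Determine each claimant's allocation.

Orozco: $12,000 · Petrov: $23,000 · Lindqvist: $13,600 · Sato: $11,300 · Nwosu: $12,200

Totals — days 788, profit-interest units 53.
Combined weights (65% days + 35% profit-interest units): Orozco 0.1667; Petrov 0.3193; Lindqvist 0.1881; Sato 0.1567; Nwosu 0.1692.
Pro-rata amounts: Orozco 12,016.03; Petrov 23,022.06; Lindqvist 13,562.69; Sato 11,300.97; Nwosu 12,198.25.
Rounded to nearest $100: Orozco $12,000; Petrov $23,000; Lindqvist $13,600; Sato $11,300; Nwosu $12,200. Sum = $72,100.
Sum already equals the total — no adjustment.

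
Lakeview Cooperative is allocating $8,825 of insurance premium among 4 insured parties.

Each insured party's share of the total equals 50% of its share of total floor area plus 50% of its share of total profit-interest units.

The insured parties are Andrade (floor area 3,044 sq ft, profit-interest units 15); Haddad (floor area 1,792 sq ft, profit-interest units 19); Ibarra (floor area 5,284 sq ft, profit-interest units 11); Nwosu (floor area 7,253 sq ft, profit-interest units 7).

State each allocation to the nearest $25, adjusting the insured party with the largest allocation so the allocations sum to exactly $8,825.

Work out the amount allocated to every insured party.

Totals — floor area 17,373, profit-interest units 52.
Blended shares (50% floor area + 50% profit-interest units): Andrade 0.2318; Haddad 0.2343; Ibarra 0.2578; Nwosu 0.2761.
Proportional shares: Andrade 2,045.97; Haddad 2,067.40; Ibarra 2,275.48; Nwosu 2,436.15.
After rounding ($25): Andrade $2,050; Haddad $2,075; Ibarra $2,275; Nwosu $2,425. Sum = $8,825.
No rounding difference to absorb.

Andrade: $2,050; Haddad: $2,075; Ibarra: $2,275; Nwosu: $2,425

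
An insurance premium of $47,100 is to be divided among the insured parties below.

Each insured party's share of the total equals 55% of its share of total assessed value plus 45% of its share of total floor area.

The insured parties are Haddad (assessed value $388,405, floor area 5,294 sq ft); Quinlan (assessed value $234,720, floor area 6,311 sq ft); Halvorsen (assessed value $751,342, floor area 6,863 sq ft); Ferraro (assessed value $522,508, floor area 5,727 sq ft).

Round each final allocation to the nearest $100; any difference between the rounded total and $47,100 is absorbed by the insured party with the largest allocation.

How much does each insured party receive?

Assessed value total 1,896,975; floor area total 24,195.
Composite weights (55% assessed value + 45% floor area): Haddad 0.2111; Quinlan 0.1854; Halvorsen 0.3455; Ferraro 0.2580.
Pro-rata amounts: Haddad 9,941.62; Quinlan 8,733.81; Halvorsen 16,272.33; Ferraro 12,152.24.
After rounding ($100): Haddad $9,900; Quinlan $8,700; Halvorsen $16,300; Ferraro $12,200. Sum = $47,100.
Sum already equals the total — no adjustment.

Haddad: $9,900; Quinlan: $8,700; Halvorsen: $16,300; Ferraro: $12,200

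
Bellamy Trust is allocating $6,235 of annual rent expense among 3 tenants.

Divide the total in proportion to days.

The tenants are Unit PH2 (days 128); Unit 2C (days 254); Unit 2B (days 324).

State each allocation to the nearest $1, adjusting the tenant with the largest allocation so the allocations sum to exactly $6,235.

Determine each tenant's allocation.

Unit PH2: $1,130 · Unit 2C: $2,243 · Unit 2B: $2,862

Sum of days: 706.
Unrounded shares: Unit PH2 128/706 × $6,235 = 1,130.42; Unit 2C 254/706 × $6,235 = 2,243.19; Unit 2B 324/706 × $6,235 = 2,861.39.
After rounding ($1): Unit PH2 $1,130; Unit 2C $2,243; Unit 2B $2,861. Sum = $6,234.
Difference $6,235 − $6,234 = +$1 applied to largest allocation (Unit 2B): Unit 2B becomes $2,862.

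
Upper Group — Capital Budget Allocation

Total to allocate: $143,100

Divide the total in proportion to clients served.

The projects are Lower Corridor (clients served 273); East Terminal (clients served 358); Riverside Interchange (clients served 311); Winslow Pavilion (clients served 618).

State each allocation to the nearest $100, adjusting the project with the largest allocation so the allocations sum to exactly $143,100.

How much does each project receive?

Lower Corridor: $25,000 · East Terminal: $32,800 · Riverside Interchange: $28,500 · Winslow Pavilion: $56,800

Clients served total: 1,560.
Proportional shares: Lower Corridor 273/1,560 × $143,100 = 25,042.50; East Terminal 358/1,560 × $143,100 = 32,839.62; Riverside Interchange 311/1,560 × $143,100 = 28,528.27; Winslow Pavilion 618/1,560 × $143,100 = 56,689.62.
Rounded to nearest $100: Lower Corridor $25,000; East Terminal $32,800; Riverside Interchange $28,500; Winslow Pavilion $56,700. Sum = $143,000.
Difference $143,100 − $143,000 = +$100 applied to largest allocation (Winslow Pavilion): Winslow Pavilion becomes $56,800.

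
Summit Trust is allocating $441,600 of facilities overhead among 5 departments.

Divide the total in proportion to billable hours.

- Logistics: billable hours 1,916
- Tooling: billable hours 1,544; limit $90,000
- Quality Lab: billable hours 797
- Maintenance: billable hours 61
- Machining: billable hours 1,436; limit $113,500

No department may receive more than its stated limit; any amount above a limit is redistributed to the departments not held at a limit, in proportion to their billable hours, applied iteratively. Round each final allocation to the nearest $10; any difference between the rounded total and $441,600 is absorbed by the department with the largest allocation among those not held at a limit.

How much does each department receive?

Combined billable hours = 5,754.
Pro-rata shares before constraints: Logistics 147,046.51; Tooling 118,496.77; Quality Lab 61,167.05; Maintenance 4,681.54; Machining 110,208.13.
Held at cap: Tooling ($90,000); remaining pool $351,600 reallocated over remaining billable hours 4,210.
Held at cap: Machining ($113,500); remaining pool $238,100 reallocated over remaining billable hours 2,774.
Redistributed shares: Logistics 164,455.52 → $164,460; Quality Lab 68,408.69 → $68,410; Maintenance 5,235.80 → $5,240.
Rounding difference −$10 applied to Logistics → $164,450.

Logistics: $164,450; Tooling: $90,000; Quality Lab: $68,410; Maintenance: $5,240; Machining: $113,500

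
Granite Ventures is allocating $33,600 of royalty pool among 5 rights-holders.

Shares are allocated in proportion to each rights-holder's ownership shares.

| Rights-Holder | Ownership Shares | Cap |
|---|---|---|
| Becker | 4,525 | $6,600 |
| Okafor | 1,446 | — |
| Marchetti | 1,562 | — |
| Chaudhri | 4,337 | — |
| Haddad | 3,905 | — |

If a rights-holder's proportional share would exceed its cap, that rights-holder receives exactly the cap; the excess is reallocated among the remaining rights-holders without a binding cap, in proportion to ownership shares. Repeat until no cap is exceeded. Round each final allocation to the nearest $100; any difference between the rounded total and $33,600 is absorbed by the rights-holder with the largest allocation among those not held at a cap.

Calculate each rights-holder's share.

Combined ownership shares = 15,775.
Proportional shares (ignoring caps): Becker 9,638.03; Okafor 3,079.91; Marchetti 3,326.99; Chaudhri 9,237.60; Haddad 8,317.46.
Held at cap: Becker ($6,600); residual $27,000 reallocated over remaining ownership shares 11,250.
Remaining shares: Okafor 3,470.40 → $3,500; Marchetti 3,748.80 → $3,700; Chaudhri 10,408.80 → $10,400; Haddad 9,372.00 → $9,400.

Becker: $6,600 · Okafor: $3,500 · Marchetti: $3,700 · Chaudhri: $10,400 · Haddad: $9,400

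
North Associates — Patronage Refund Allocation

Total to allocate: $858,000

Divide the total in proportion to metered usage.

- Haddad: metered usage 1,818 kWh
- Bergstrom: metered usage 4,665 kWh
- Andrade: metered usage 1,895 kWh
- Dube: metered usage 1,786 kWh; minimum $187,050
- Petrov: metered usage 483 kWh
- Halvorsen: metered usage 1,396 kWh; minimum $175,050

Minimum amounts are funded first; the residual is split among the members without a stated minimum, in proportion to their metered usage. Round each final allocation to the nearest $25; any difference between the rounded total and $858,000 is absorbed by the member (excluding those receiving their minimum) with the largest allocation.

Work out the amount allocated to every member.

Haddad: $101,750 · Bergstrom: $261,075 · Andrade: $106,050 · Dube: $187,050 · Petrov: $27,025 · Halvorsen: $175,050

Guaranteed amounts: Dube $187,050; Halvorsen $175,050. Balance $495,900.
Balance split over remaining metered usage 8,861: Haddad 101,743.17 → $101,750; Bergstrom 261,073.64 → $261,075; Andrade 106,052.42 → $106,050; Petrov 27,030.78 → $27,025.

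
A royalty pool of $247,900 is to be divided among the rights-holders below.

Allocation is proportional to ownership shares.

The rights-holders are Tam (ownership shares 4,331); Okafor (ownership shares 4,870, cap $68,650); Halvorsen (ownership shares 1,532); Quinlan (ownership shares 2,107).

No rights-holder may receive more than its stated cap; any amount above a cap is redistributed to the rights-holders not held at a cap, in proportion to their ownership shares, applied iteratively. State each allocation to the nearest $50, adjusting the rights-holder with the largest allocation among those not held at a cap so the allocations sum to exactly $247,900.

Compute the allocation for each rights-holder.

Combined ownership shares = 12,840.
Pro-rata shares before constraints: Tam 83,617.98; Okafor 94,024.38; Halvorsen 29,578.10; Quinlan 40,679.54.
Held at cap: Okafor ($68,650); balance $179,250 reallocated over remaining ownership shares 7,970.
Redistributed shares: Tam 97,406.74 → $97,400; Halvorsen 34,455.58 → $34,450; Quinlan 47,387.67 → $47,400.

Tam: $97,400 | Okafor: $68,650 | Halvorsen: $34,450 | Quinlan: $47,400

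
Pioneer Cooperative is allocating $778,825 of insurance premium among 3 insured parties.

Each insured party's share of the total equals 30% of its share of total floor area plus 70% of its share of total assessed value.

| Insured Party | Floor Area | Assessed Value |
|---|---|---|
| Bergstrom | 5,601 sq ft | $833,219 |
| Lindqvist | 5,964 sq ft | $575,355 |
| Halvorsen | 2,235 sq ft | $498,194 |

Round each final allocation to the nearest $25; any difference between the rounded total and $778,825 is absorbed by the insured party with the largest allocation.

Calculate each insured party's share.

Bergstrom: $333,075 · Lindqvist: $265,475 · Halvorsen: $180,275

Floor area total 13,800; assessed value total 1,906,768.
Composite weights (30% floor area + 70% assessed value): Bergstrom 0.4276; Lindqvist 0.3409; Halvorsen 0.2315.
Proportional shares: Bergstrom 333,061.94; Lindqvist 265,480.16; Halvorsen 180,282.90.
After rounding ($25): Bergstrom $333,050; Lindqvist $265,475; Halvorsen $180,275. Sum = $778,800.
Difference $778,825 − $778,800 = +$25 applied to largest allocation (Bergstrom): Bergstrom becomes $333,075.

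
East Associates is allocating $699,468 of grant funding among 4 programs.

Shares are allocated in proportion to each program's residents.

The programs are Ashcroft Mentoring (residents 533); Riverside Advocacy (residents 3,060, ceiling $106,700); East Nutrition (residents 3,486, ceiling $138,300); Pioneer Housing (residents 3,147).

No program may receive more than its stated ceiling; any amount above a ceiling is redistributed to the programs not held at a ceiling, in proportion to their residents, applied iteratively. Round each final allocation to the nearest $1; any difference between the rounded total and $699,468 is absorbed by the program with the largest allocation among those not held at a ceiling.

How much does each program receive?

Sum of residents: 10,226.
Proportional shares (ignoring caps): Ashcroft Mentoring 36,457.70; Riverside Advocacy 209,306.87; East Nutrition 238,445.67; Pioneer Housing 215,257.75.
Cap binds for Riverside Advocacy ($106,700), East Nutrition ($138,300); residual $454,468 reallocated over remaining residents 3,680.
Shares after redistribution: Ashcroft Mentoring 65,823.76 → $65,824; Pioneer Housing 388,644.24 → $388,644.

Ashcroft Mentoring: $65,824 | Riverside Advocacy: $106,700 | East Nutrition: $138,300 | Pioneer Housing: $388,644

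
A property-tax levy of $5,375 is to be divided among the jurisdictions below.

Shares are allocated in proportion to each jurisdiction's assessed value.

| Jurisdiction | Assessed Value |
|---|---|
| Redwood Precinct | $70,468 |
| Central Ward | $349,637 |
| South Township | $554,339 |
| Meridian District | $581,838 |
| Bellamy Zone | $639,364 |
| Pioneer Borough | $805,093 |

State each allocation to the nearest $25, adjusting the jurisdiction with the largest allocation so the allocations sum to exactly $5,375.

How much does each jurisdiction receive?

Redwood Precinct: $125 | Central Ward: $625 | South Township: $1,000 | Meridian District: $1,050 | Bellamy Zone: $1,150 | Pioneer Borough: $1,425

Combined assessed value = 3,000,739.
Unrounded shares: Redwood Precinct 70,468/3,000,739 × $5,375 = 126.22; Central Ward 349,637/3,000,739 × $5,375 = 626.28; South Township 554,339/3,000,739 × $5,375 = 992.95; Meridian District 581,838/3,000,739 × $5,375 = 1,042.20; Bellamy Zone 639,364/3,000,739 × $5,375 = 1,145.25; Pioneer Borough 805,093/3,000,739 × $5,375 = 1,442.10.
After rounding ($25): Redwood Precinct $125; Central Ward $625; South Township $1,000; Meridian District $1,050; Bellamy Zone $1,150; Pioneer Borough $1,450. Sum = $5,400.
Difference $5,375 − $5,400 = −$25 applied to largest allocation (Pioneer Borough): Pioneer Borough becomes $1,425.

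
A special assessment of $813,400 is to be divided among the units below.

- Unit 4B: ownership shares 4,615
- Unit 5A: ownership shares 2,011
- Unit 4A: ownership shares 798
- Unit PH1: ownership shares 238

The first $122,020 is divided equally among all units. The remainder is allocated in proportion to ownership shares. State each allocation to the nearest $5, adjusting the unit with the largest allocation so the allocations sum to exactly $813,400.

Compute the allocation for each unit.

Equal tier: $122,020 ÷ 4 = $30,505 apiece.
Remainder $691,380 by ownership shares (total 7,662): Unit 4B 416,434.18 → $416,435; Unit 5A 181,462.44 → $181,460; Unit 4A 72,007.47 → $72,005; Unit PH1 21,475.91 → $21,475.
Rounding difference +$5 on remainder applied to Unit 4B.
Totals: Unit 4B $30,505 + $416,440 = $446,945; Unit 5A $30,505 + $181,460 = $211,965; Unit 4A $30,505 + $72,005 = $102,510; Unit PH1 $30,505 + $21,475 = $51,980.

Unit 4B: $446,945 · Unit 5A: $211,965 · Unit 4A: $102,510 · Unit PH1: $51,980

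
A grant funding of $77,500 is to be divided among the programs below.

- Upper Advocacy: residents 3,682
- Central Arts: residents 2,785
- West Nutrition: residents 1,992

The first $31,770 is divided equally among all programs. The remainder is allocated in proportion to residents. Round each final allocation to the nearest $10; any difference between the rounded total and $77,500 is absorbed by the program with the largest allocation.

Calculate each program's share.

Upper Advocacy: $30,490; Central Arts: $25,650; West Nutrition: $21,360

$31,770 shared equally gives $10,590 per program.
Remainder $45,730 by residents (total 8,459): Upper Advocacy 19,905.17 → $19,910; Central Arts 15,055.92 → $15,060; West Nutrition 10,768.90 → $10,770.
Rounding difference −$10 on remainder applied to Upper Advocacy.
Totals: Upper Advocacy $10,590 + $19,900 = $30,490; Central Arts $10,590 + $15,060 = $25,650; West Nutrition $10,590 + $10,770 = $21,360.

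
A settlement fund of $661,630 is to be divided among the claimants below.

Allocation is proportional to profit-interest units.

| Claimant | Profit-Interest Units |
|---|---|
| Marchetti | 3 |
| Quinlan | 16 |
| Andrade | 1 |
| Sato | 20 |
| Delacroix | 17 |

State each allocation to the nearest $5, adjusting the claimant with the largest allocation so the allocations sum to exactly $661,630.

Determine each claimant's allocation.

Marchetti: $34,825; Quinlan: $185,720; Andrade: $11,610; Sato: $232,145; Delacroix: $197,330

Sum of profit-interest units: 57.
Unrounded shares: Marchetti 3/57 × $661,630 = 34,822.63; Quinlan 16/57 × $661,630 = 185,720.70; Andrade 1/57 × $661,630 = 11,607.54; Sato 20/57 × $661,630 = 232,150.88; Delacroix 17/57 × $661,630 = 197,328.25.
After rounding ($5): Marchetti $34,825; Quinlan $185,720; Andrade $11,610; Sato $232,150; Delacroix $197,330. Sum = $661,635.
Difference $661,630 − $661,635 = −$5 applied to largest allocation (Sato): Sato becomes $232,145.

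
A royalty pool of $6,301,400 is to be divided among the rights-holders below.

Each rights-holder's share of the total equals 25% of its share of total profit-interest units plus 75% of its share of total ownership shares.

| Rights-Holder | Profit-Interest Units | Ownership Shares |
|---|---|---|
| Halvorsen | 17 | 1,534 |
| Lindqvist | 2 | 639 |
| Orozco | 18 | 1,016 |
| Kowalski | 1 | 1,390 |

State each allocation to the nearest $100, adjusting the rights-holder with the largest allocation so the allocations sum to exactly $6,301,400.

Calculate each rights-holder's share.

Halvorsen: $2,288,100; Lindqvist: $742,400; Orozco: $1,794,800; Kowalski: $1,476,100

Profit-interest units total 38; ownership shares total 4,579.
Blended shares (25% profit-interest units + 75% ownership shares): Halvorsen 0.3631; Lindqvist 0.1178; Orozco 0.2848; Kowalski 0.2342.
Raw shares: Halvorsen 2,288,024.72; Lindqvist 742,434.00; Orozco 1,794,846.24; Kowalski 1,476,095.04.
At nearest $100: Halvorsen $2,288,000; Lindqvist $742,400; Orozco $1,794,800; Kowalski $1,476,100. Sum = $6,301,300.
Difference $6,301,400 − $6,301,300 = +$100 applied to largest allocation (Halvorsen): Halvorsen becomes $2,288,100.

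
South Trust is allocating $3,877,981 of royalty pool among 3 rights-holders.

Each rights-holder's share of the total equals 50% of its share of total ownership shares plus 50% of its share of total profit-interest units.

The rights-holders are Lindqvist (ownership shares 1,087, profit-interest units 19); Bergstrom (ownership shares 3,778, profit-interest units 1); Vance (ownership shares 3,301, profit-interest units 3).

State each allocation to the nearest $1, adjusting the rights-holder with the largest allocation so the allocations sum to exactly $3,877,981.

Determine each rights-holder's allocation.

Lindqvist: $1,859,879 · Bergstrom: $981,378 · Vance: $1,036,724

Ownership shares total 8,166; profit-interest units total 23.
Blended shares (50% ownership shares + 50% profit-interest units): Lindqvist 0.4796; Bergstrom 0.2531; Vance 0.2673.
Raw shares: Lindqvist 1,859,879.42; Bergstrom 981,377.91; Vance 1,036,723.66.
At nearest $1: Lindqvist $1,859,879; Bergstrom $981,378; Vance $1,036,724. Sum = $3,877,981.
Sum already equals the total — no adjustment.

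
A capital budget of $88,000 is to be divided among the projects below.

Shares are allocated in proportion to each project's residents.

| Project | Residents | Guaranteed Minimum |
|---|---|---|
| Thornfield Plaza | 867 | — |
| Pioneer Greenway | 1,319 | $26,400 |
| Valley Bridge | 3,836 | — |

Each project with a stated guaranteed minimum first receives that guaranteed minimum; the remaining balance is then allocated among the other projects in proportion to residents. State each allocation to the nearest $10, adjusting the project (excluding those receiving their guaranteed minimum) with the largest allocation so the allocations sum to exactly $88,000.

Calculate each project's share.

Guaranteed amounts: Pioneer Greenway $26,400. Remaining pool $61,600.
Remaining pool split over remaining residents 4,703: Thornfield Plaza 11,355.99 → $11,360; Valley Bridge 50,244.01 → $50,240.

Thornfield Plaza: $11,360; Pioneer Greenway: $26,400; Valley Bridge: $50,240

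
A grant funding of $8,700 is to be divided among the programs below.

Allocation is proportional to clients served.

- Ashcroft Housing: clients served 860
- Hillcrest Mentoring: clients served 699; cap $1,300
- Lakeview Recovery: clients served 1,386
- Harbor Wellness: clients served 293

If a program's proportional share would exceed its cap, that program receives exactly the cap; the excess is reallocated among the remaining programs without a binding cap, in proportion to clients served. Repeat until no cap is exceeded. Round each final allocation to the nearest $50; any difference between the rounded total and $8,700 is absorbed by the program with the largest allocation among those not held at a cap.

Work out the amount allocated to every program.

Ashcroft Housing: $2,500 · Hillcrest Mentoring: $1,300 · Lakeview Recovery: $4,050 · Harbor Wellness: $850

Combined clients served = 3,238.
Pro-rata shares before constraints: Ashcroft Housing 2,310.69; Hillcrest Mentoring 1,878.10; Lakeview Recovery 3,723.97; Harbor Wellness 787.25.
Held at cap: Hillcrest Mentoring ($1,300); balance $7,400 reallocated over remaining clients served 2,539.
Remaining shares: Ashcroft Housing 2,506.50 → $2,500; Lakeview Recovery 4,039.54 → $4,050; Harbor Wellness 853.96 → $850.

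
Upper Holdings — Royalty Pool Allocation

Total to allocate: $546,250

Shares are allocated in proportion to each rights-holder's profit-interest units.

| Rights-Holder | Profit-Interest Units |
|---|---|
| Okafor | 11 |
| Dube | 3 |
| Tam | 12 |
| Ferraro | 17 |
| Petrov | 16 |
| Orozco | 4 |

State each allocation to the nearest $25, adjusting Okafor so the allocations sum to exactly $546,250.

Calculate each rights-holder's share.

Combined profit-interest units = 63.
Pro-rata amounts: Okafor 11/63 × $546,250 = 95,376.98; Dube 3/63 × $546,250 = 26,011.90; Tam 12/63 × $546,250 = 104,047.62; Ferraro 17/63 × $546,250 = 147,400.79; Petrov 16/63 × $546,250 = 138,730.16; Orozco 4/63 × $546,250 = 34,682.54.
At nearest $25: Okafor $95,375; Dube $26,000; Tam $104,050; Ferraro $147,400; Petrov $138,725; Orozco $34,675. Sum = $546,225.
Difference $546,250 − $546,225 = +$25 applied to Okafor: Okafor becomes $95,400.

Okafor: $95,400 | Dube: $26,000 | Tam: $104,050 | Ferraro: $147,400 | Petrov: $138,725 | Orozco: $34,675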